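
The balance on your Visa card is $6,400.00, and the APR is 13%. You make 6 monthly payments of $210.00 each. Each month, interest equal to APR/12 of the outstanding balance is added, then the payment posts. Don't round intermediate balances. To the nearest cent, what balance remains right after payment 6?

Monthly rate r = 13%/12 = 1.08333% = 0.0108333.
Each month: B ← B·(1+r) − $210.00.
Month 1: interest $69.33; balance after payment $6,259.33.
Month 2: interest $67.81; balance after payment $6,117.14.
Month 3: interest $66.27; balance after payment $5,973.41.
Month 4: interest $64.71; balance after payment $5,828.12.
Month 5: interest $63.14; balance after payment $5,681.26.
Month 6: interest $61.55; balance after payment $5,532.81.

$5,532.81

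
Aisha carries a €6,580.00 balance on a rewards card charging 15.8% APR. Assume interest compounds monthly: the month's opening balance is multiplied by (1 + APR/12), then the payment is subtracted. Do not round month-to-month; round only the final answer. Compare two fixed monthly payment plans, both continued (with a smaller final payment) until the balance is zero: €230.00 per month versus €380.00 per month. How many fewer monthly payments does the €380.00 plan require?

17 fewer payments

Monthly rate r = 15.8%/12 = 1.31667% = 0.0131667.
At €230.00/mo: n = ⌈−ln(1 − rB₀/P)/ln(1+r)⌉ = 37 payments (last €31.66); total interest = total paid − €6,580.00 = €1,731.66.
At €380.00/mo: 20 payments (last €297.47); total interest €937.47.
Payments saved = 37 − 20 = 17.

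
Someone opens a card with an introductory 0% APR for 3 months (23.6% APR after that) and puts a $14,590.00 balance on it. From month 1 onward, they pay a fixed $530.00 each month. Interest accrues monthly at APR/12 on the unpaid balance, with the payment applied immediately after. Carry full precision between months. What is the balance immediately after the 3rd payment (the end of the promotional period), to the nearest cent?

$13,000.00

Promo months 1–3 at r₀ = 0%/12 = 0; months 4+ at r₁ = 23.6%/12 = 0.0196667.
After month 3 (no interest yet): B = $14,590.00 − 3·$530.00 = $13,000.00.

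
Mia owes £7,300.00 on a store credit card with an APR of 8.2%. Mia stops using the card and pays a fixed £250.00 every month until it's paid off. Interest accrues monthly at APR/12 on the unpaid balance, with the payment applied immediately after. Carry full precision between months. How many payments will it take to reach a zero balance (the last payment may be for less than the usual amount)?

33 months

Monthly rate r = 8.2%/12 = 0.683333% = 0.00683333.
Recurrence: B ← B·(1+r) − £250.00.
Month 1: interest £49.88; balance after payment £7,099.88.
Month 2: interest £48.52; balance after payment £6,898.40.
Closed form: n = −ln(1 − rB₀/P)/ln(1+r) = −ln(0.80047)/ln(1.00683) ≈ 32.681, so the balance reaches zero during payment 33.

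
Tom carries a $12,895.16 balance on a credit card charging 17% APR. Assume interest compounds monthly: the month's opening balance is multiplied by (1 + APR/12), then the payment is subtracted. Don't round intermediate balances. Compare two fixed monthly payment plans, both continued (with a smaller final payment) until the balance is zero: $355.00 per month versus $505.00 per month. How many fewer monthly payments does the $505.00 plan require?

Monthly rate r = 17%/12 = 1.41667% = 0.0141667.
At $355.00/mo: n = ⌈−ln(1 − rB₀/P)/ln(1+r)⌉ = 52 payments (last $135.42); total interest = total paid − $12,895.16 = $5,345.26.
At $505.00/mo: 32 payments (last $464.55); total interest $3,224.39.
Payments saved = 52 − 32 = 20.

20 fewer payments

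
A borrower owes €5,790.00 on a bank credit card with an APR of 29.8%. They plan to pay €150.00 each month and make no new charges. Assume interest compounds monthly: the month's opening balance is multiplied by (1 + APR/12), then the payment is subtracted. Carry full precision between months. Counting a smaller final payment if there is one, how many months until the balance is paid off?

130 payments

Monthly rate r = 29.8%/12 = 2.48333% = 0.0248333.
Recurrence: B ← B·(1+r) − €150.00.
Month 1: interest €143.78; balance after payment €5,783.78.
Month 2: interest €143.63; balance after payment €5,777.42.
Closed form: n = −ln(1 − rB₀/P)/ln(1+r) = −ln(0.041433)/ln(1.02483) ≈ 129.787, so the balance reaches zero during payment 130.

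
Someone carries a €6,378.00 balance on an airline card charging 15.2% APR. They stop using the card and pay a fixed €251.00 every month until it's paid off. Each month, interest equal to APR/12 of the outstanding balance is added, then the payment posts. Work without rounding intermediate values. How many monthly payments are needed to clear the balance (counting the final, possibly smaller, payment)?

Monthly rate r = 15.2%/12 = 1.26667% = 0.0126667.
Recurrence: B ← B·(1+r) − €251.00.
Month 1: interest €80.79; balance after payment €6,207.79.
Month 2: interest €78.63; balance after payment €6,035.42.
Closed form: n = −ln(1 − rB₀/P)/ln(1+r) = −ln(0.67814)/ln(1.01267) ≈ 30.858, so the balance reaches zero during payment 31.

31 payments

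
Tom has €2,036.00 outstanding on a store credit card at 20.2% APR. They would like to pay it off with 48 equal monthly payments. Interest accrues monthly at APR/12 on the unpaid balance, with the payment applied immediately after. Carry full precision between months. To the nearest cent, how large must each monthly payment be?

Monthly rate r = 20.2%/12 = 1.68333% = 0.0168333.
Level-payment amortization: P = B₀·r / (1 − (1+r)^(−n)) = 2036.00·0.0168333 / (1 − 1.01683^(−48)).
Denominator 1 − (1+r)^(−48) = 0.551243431.
P = 34.2727 / 0.551243431 ≈ 62.17.

€62.17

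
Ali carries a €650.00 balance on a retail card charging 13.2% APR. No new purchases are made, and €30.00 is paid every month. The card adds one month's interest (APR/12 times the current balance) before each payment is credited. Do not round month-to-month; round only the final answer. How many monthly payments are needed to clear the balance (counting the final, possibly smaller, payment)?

25 payments

Monthly rate r = 13.2%/12 = 1.1% = 0.011.
Recurrence: B ← B·(1+r) − €30.00.
Month 1: interest €7.15; balance after payment €627.15.
Month 2: interest €6.90; balance after payment €604.05.
Closed form: n = −ln(1 − rB₀/P)/ln(1+r) = −ln(0.76167)/ln(1.011) ≈ 24.886, so the balance reaches zero during payment 25.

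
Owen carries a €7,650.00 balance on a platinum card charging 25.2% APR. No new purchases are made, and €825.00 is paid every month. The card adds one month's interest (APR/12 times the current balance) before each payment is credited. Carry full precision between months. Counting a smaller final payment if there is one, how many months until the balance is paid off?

Monthly rate r = 25.2%/12 = 2.1% = 0.021.
Recurrence: B ← B·(1+r) − €825.00.
Month 1: interest €160.65; balance after payment €6,985.65.
Month 2: interest €146.70; balance after payment €6,307.35.
Closed form: n = −ln(1 − rB₀/P)/ln(1+r) = −ln(0.80527)/ln(1.021) ≈ 10.421, so the balance reaches zero during payment 11.

11 months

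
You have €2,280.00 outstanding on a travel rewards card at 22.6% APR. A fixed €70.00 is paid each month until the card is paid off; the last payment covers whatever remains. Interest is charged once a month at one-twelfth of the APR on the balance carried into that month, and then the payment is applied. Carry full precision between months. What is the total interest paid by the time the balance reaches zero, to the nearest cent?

Monthly rate r = 22.6%/12 = 1.88333% = 0.0188333.
Payoff takes n = ⌈−ln(1 − rB₀/P)/ln(1+r)⌉ = ⌈50.940⌉ = 51 payments; the last is €65.80.
Total paid = 50·€70.00 + €65.80 = €3,565.80.
Total interest = total paid − principal = €3,565.80 − €2,280.00 = €1,285.80.

€1,285.80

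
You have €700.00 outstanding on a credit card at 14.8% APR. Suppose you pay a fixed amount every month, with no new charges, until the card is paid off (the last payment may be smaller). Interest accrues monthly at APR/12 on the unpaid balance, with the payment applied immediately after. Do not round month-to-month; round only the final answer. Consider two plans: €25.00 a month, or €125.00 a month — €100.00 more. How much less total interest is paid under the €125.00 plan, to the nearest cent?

Monthly rate r = 14.8%/12 = 1.23333% = 0.0123333.
At €25.00/mo: n = ⌈−ln(1 − rB₀/P)/ln(1+r)⌉ = 35 payments (last €14.03); total interest = total paid − €700.00 = €164.03.
At €125.00/mo: 6 payments (last €104.91); total interest €29.91.
Interest saved = €164.03 − €29.91 = €134.12.

€134.12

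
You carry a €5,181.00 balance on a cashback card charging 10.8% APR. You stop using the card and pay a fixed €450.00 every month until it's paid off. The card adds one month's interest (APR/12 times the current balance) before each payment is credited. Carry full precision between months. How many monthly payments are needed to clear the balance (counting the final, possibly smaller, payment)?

13 payments

Monthly rate r = 10.8%/12 = 0.9% = 0.009.
Recurrence: B ← B·(1+r) − €450.00.
Month 1: interest €46.63; balance after payment €4,777.63.
Month 2: interest €43.00; balance after payment €4,370.63.
Closed form: n = −ln(1 − rB₀/P)/ln(1+r) = −ln(0.89638)/ln(1.009) ≈ 12.209, so the balance reaches zero during payment 13.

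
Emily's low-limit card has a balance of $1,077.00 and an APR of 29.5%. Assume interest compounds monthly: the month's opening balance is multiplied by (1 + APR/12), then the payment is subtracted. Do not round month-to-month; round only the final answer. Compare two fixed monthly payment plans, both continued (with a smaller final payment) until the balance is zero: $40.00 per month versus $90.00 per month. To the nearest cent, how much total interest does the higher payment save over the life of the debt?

$494.87

Monthly rate r = 29.5%/12 = 2.45833% = 0.0245833.
At $40.00/mo: n = ⌈−ln(1 − rB₀/P)/ln(1+r)⌉ = 45 payments (last $26.21); total interest = total paid − $1,077.00 = $709.21.
At $90.00/mo: 15 payments (last $31.34); total interest $214.34.
Interest saved = $709.21 − $214.34 = $494.87.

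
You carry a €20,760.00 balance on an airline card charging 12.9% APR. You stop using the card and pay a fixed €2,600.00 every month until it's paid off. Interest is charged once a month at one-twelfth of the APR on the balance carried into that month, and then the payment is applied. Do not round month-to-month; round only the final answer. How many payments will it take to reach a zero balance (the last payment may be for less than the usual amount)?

Monthly rate r = 12.9%/12 = 1.075% = 0.01075.
Recurrence: B ← B·(1+r) − €2,600.00.
Month 1: interest €223.17; balance after payment €18,383.17.
Month 2: interest €197.62; balance after payment €15,980.79.
Closed form: n = −ln(1 − rB₀/P)/ln(1+r) = −ln(0.91417)/ln(1.01075) ≈ 8.393, so the balance reaches zero during payment 9.

9 payments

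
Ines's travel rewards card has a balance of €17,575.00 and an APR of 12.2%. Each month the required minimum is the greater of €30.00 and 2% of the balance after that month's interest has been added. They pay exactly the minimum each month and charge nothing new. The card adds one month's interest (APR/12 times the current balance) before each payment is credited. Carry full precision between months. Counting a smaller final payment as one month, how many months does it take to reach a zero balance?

315 months

Monthly rate r = 12.2%/12 = 1.01667% = 0.0101667.
While 2% of the post-interest balance exceeds €30.00, each month B ← (B·(1+r))·(1 − 0.02), i.e. B shrinks by the factor (1+r)·0.98 = 0.98996.
This holds for months 1–245. Entering month 246 the balance is €1,484.49; 2% of the post-interest balance is now below €30.00, so the flat €30.00 minimum applies from here.
From month 246 a fixed €30.00 at rate r clears €1,484.49 in 70 more payments. Total: 245 + 70 = 315 months.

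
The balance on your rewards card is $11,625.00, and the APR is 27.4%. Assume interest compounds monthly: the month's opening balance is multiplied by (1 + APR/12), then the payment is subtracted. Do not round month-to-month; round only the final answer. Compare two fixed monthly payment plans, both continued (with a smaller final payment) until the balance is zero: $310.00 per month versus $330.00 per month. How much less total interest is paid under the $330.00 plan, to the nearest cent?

$2,786.47

Monthly rate r = 27.4%/12 = 2.28333% = 0.0228333.
At $310.00/mo: n = ⌈−ln(1 − rB₀/P)/ln(1+r)⌉ = 86 payments (last $284.12); total interest = total paid − $11,625.00 = $15,009.12.
At $330.00/mo: 73 payments (last $87.65); total interest $12,222.65.
Interest saved = $15,009.12 − $12,222.65 = $2,786.47.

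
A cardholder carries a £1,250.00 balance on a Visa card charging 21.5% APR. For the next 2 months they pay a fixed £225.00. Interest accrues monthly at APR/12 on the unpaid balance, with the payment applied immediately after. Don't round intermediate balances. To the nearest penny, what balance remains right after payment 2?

£841.16

Monthly rate r = 21.5%/12 = 1.79167% = 0.0179167.
Each month: B ← B·(1+r) − £225.00.
Month 1: interest £22.40; balance after payment £1,047.40.
Month 2: interest £18.77; balance after payment £841.16.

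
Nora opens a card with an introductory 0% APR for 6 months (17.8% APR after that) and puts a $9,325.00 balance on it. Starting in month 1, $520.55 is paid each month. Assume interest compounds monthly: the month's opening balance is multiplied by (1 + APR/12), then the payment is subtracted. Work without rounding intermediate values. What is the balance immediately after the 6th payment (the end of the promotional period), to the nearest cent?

Promo months 1–6 at r₀ = 0%/12 = 0; months 7+ at r₁ = 17.8%/12 = 0.0148333.
After month 6 (no interest yet): B = $9,325.00 − 6·$520.55 = $6,201.70.

$6,201.70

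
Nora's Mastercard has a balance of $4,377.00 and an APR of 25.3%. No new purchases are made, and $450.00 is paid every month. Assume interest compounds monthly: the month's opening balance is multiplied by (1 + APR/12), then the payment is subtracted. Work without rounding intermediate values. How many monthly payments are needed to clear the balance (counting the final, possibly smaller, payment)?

11 months

Monthly rate r = 25.3%/12 = 2.10833% = 0.0210833.
Recurrence: B ← B·(1+r) − $450.00.
Month 1: interest $92.28; balance after payment $4,019.28.
Month 2: interest $84.74; balance after payment $3,654.02.
Closed form: n = −ln(1 − rB₀/P)/ln(1+r) = −ln(0.79493)/ln(1.02108) ≈ 11.000, so the balance reaches zero during payment 11.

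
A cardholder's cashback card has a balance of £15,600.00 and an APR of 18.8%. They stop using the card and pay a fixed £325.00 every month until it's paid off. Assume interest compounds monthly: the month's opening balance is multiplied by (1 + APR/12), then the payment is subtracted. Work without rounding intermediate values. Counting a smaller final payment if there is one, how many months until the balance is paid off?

90 payments

Monthly rate r = 18.8%/12 = 1.56667% = 0.0156667.
Recurrence: B ← B·(1+r) − £325.00.
Month 1: interest £244.40; balance after payment £15,519.40.
Month 2: interest £243.14; balance after payment £15,437.54.
Closed form: n = −ln(1 − rB₀/P)/ln(1+r) = −ln(0.248)/ln(1.01567) ≈ 89.695, so the balance reaches zero during payment 90.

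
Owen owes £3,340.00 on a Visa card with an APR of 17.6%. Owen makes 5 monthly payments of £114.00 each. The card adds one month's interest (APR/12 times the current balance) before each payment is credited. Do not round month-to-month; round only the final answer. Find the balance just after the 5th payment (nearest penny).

Monthly rate r = 17.6%/12 = 1.46667% = 0.0146667.
Each month: B ← B·(1+r) − £114.00.
Month 1: interest £48.99; balance after payment £3,274.99.
Month 2: interest £48.03; balance after payment £3,209.02.
Month 3: interest £47.07; balance after payment £3,142.09.
Month 4: interest £46.08; balance after payment £3,074.17.
Month 5: interest £45.09; balance after payment £3,005.26.

£3,005.26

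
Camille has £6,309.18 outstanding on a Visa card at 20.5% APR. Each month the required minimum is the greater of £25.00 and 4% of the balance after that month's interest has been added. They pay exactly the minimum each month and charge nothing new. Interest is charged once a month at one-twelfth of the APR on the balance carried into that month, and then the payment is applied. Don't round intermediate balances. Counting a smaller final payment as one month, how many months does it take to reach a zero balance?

Monthly rate r = 20.5%/12 = 1.70833% = 0.0170833.
While 4% of the post-interest balance exceeds £25.00, each month B ← (B·(1+r))·(1 − 0.04), i.e. B shrinks by the factor (1+r)·0.96 = 0.9764.
This holds for months 1–98. Entering month 99 the balance is £607.43; 4% of the post-interest balance is now below £25.00, so the flat £25.00 minimum applies from here.
From month 99 a fixed £25.00 at rate r clears £607.43 in 32 more payments. Total: 98 + 32 = 130 months.

130 months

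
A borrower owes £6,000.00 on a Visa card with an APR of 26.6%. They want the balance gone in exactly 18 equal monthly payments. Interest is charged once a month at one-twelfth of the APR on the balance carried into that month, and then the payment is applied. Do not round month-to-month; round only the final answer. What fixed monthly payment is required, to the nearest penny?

Monthly rate r = 26.6%/12 = 2.21667% = 0.0221667.
Level-payment amortization: P = B₀·r / (1 − (1+r)^(−n)) = 6000.00·0.0221667 / (1 − 1.02217^(−18)).
Denominator 1 − (1+r)^(−18) = 0.326078763.
P = 133 / 0.326078763 ≈ 407.88.

£407.88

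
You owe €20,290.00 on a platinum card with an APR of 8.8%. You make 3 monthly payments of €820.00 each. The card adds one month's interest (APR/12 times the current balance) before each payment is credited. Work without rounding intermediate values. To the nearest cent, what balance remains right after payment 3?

€18,261.58

Monthly rate r = 8.8%/12 = 0.733333% = 0.00733333.
Each month: B ← B·(1+r) − €820.00.
Month 1: interest €148.79; balance after payment €19,618.79.
Month 2: interest €143.87; balance after payment €18,942.66.
Month 3: interest €138.91; balance after payment €18,261.58.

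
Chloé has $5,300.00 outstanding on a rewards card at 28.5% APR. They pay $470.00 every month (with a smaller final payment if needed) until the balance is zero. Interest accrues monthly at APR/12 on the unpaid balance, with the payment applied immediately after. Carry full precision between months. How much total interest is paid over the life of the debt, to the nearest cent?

Monthly rate r = 28.5%/12 = 2.375% = 0.02375.
Payoff takes n = ⌈−ln(1 − rB₀/P)/ln(1+r)⌉ = ⌈13.281⌉ = 14 payments; the last is $133.01.
Total paid = 13·$470.00 + $133.01 = $6,243.01.
Total interest = total paid − principal = $6,243.01 − $5,300.00 = $943.01.

$943.01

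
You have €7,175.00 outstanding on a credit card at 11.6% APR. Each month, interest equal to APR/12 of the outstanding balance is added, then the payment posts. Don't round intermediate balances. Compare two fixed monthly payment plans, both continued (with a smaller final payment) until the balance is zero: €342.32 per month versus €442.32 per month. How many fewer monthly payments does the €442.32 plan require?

Monthly rate r = 11.6%/12 = 0.966667% = 0.00966667.
At €342.32/mo: n = ⌈−ln(1 − rB₀/P)/ln(1+r)⌉ = 24 payments (last €183.63); total interest = total paid − €7,175.00 = €881.99.
At €442.32/mo: 18 payments (last €322.90); total interest €667.34.
Payments saved = 24 − 18 = 6.

6 fewer payments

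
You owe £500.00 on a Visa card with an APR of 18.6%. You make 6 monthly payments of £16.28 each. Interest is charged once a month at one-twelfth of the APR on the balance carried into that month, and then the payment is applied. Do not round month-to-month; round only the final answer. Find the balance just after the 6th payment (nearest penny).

£446.80

Monthly rate r = 18.6%/12 = 1.55% = 0.0155.
Each month: B ← B·(1+r) − £16.28.
Month 1: interest £7.75; balance after payment £491.47.
Month 2: interest £7.62; balance after payment £482.81.
Month 3: interest £7.48; balance after payment £474.01.
Month 4: interest £7.35; balance after payment £465.08.
Month 5: interest £7.21; balance after payment £456.01.
Month 6: interest £7.07; balance after payment £446.80.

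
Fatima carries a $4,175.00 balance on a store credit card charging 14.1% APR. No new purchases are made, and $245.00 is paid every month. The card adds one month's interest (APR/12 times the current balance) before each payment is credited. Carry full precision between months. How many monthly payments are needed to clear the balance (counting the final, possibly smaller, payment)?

20 months

Monthly rate r = 14.1%/12 = 1.175% = 0.01175.
Recurrence: B ← B·(1+r) − $245.00.
Month 1: interest $49.06; balance after payment $3,979.06.
Month 2: interest $46.75; balance after payment $3,780.81.
Closed form: n = −ln(1 − rB₀/P)/ln(1+r) = −ln(0.79977)/ln(1.01175) ≈ 19.127, so the balance reaches zero during payment 20.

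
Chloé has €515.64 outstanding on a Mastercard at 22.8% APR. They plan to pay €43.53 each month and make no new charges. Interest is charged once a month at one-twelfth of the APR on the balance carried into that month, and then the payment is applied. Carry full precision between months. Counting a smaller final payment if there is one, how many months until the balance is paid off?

14 months

Monthly rate r = 22.8%/12 = 1.9% = 0.019.
Recurrence: B ← B·(1+r) − €43.53.
Month 1: interest €9.80; balance after payment €481.91.
Month 2: interest €9.16; balance after payment €447.53.
Closed form: n = −ln(1 − rB₀/P)/ln(1+r) = −ln(0.77493)/ln(1.019) ≈ 13.547, so the balance reaches zero during payment 14.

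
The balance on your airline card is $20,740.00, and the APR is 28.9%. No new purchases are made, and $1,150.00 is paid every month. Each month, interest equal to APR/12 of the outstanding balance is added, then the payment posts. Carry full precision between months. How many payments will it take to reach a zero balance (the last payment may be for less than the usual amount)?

24 months

Monthly rate r = 28.9%/12 = 2.40833% = 0.0240833.
Recurrence: B ← B·(1+r) − $1,150.00.
Month 1: interest $499.49; balance after payment $20,089.49.
Month 2: interest $483.82; balance after payment $19,423.31.
Closed form: n = −ln(1 − rB₀/P)/ln(1+r) = −ln(0.56566)/ln(1.02408) ≈ 23.942, so the balance reaches zero during payment 24.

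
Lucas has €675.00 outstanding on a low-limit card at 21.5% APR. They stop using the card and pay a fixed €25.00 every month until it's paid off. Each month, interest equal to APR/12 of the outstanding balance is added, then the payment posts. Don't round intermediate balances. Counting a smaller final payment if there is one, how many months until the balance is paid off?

38 payments

Monthly rate r = 21.5%/12 = 1.79167% = 0.0179167.
Recurrence: B ← B·(1+r) − €25.00.
Month 1: interest €12.09; balance after payment €662.09.
Month 2: interest €11.86; balance after payment €648.96.
Closed form: n = −ln(1 − rB₀/P)/ln(1+r) = −ln(0.51625)/ln(1.01792) ≈ 37.232, so the balance reaches zero during payment 38.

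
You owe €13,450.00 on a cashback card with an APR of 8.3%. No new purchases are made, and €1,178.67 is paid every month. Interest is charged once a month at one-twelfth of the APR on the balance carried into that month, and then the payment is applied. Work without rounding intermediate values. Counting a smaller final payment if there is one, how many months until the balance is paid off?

12 months

Monthly rate r = 8.3%/12 = 0.691667% = 0.00691667.
Recurrence: B ← B·(1+r) − €1,178.67.
Month 1: interest €93.03; balance after payment €12,364.36.
Month 2: interest €85.52; balance after payment €11,271.21.
Closed form: n = −ln(1 − rB₀/P)/ln(1+r) = −ln(0.92107)/ln(1.00692) ≈ 11.928, so the balance reaches zero during payment 12.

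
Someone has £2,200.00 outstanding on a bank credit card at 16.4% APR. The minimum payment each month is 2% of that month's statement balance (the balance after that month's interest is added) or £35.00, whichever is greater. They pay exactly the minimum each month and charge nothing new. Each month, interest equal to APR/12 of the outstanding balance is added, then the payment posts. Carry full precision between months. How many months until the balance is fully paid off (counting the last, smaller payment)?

120 months

Monthly rate r = 16.4%/12 = 1.36667% = 0.0136667.
While 2% of the post-interest balance exceeds £35.00, each month B ← (B·(1+r))·(1 − 0.02), i.e. B shrinks by the factor (1+r)·0.98 = 0.99339.
This holds for months 1–37. Entering month 38 the balance is £1,721.51; 2% of the post-interest balance is now below £35.00, so the flat £35.00 minimum applies from here.
From month 38 a fixed £35.00 at rate r clears £1,721.51 in 83 more payments. Total: 37 + 83 = 120 months.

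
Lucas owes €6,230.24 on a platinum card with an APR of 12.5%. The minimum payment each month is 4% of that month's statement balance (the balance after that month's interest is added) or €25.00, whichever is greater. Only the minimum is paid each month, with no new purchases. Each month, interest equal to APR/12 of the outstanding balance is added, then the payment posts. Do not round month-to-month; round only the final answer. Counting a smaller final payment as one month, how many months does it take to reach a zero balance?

Monthly rate r = 12.5%/12 = 1.04167% = 0.0104167.
While 4% of the post-interest balance exceeds €25.00, each month B ← (B·(1+r))·(1 − 0.04), i.e. B shrinks by the factor (1+r)·0.96 = 0.97.
This holds for months 1–76. Entering month 77 the balance is €615.40; 4% of the post-interest balance is now below €25.00, so the flat €25.00 minimum applies from here.
From month 77 a fixed €25.00 at rate r clears €615.40 in 29 more payments. Total: 76 + 29 = 105 months.

105 months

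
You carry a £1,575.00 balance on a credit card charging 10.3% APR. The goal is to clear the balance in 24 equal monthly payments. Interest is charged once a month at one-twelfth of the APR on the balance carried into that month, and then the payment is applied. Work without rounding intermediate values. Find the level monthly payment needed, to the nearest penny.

Monthly rate r = 10.3%/12 = 0.858333% = 0.00858333.
Level-payment amortization: P = B₀·r / (1 − (1+r)^(−n)) = 1575.00·0.00858333 / (1 − 1.00858^(−24)).
Denominator 1 − (1+r)^(−24) = 0.185451204.
P = 13.5188 / 0.185451204 ≈ 72.90.

£72.90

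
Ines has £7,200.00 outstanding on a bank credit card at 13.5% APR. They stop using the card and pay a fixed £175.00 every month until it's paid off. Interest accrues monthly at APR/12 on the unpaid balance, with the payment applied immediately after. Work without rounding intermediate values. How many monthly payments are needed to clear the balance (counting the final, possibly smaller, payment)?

Monthly rate r = 13.5%/12 = 1.125% = 0.01125.
Recurrence: B ← B·(1+r) − £175.00.
Month 1: interest £81.00; balance after payment £7,106.00.
Month 2: interest £79.94; balance after payment £7,010.94.
Closed form: n = −ln(1 − rB₀/P)/ln(1+r) = −ln(0.53714)/ln(1.01125) ≈ 55.554, so the balance reaches zero during payment 56.

56 payments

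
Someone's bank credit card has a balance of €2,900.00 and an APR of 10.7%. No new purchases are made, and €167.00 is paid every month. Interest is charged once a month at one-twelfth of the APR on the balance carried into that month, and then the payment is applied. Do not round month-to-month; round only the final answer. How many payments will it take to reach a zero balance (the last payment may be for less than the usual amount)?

Monthly rate r = 10.7%/12 = 0.891667% = 0.00891667.
Recurrence: B ← B·(1+r) − €167.00.
Month 1: interest €25.86; balance after payment €2,758.86.
Month 2: interest €24.60; balance after payment €2,616.46.
Closed form: n = −ln(1 − rB₀/P)/ln(1+r) = −ln(0.84516)/ln(1.00892) ≈ 18.951, so the balance reaches zero during payment 19.

19 payments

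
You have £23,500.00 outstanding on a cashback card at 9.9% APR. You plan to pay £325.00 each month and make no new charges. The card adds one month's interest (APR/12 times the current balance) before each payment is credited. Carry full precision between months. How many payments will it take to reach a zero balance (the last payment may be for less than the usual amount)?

Monthly rate r = 9.9%/12 = 0.825% = 0.00825.
Recurrence: B ← B·(1+r) − £325.00.
Month 1: interest £193.88; balance after payment £23,368.88.
Month 2: interest £192.79; balance after payment £23,236.67.
Closed form: n = −ln(1 − rB₀/P)/ln(1+r) = −ln(0.40346)/ln(1.00825) ≈ 110.474, so the balance reaches zero during payment 111.

111 months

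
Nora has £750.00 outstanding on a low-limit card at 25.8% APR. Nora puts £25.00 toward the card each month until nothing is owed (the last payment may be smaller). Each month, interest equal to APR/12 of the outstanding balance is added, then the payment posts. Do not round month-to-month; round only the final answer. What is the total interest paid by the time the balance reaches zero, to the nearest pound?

Monthly rate r = 25.8%/12 = 2.15% = 0.0215.
Payoff takes n = ⌈−ln(1 − rB₀/P)/ln(1+r)⌉ = ⌈48.685⌉ = 49 payments; the last is £17.19.
Total paid = 48·£25.00 + £17.19 = £1,217.19.
Total interest = total paid − principal = £1,217.19 − £750.00 = £467.19.

£467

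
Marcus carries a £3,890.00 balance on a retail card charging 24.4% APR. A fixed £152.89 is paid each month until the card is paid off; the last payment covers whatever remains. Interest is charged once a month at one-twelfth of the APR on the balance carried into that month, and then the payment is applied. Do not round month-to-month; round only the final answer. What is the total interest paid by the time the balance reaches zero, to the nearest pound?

Monthly rate r = 24.4%/12 = 2.03333% = 0.0203333.
Payoff takes n = ⌈−ln(1 − rB₀/P)/ln(1+r)⌉ = ⌈36.188⌉ = 37 payments; the last is £29.04.
Total paid = 36·£152.89 + £29.04 = £5,533.08.
Total interest = total paid − principal = £5,533.08 − £3,890.00 = £1,643.08.

£1,643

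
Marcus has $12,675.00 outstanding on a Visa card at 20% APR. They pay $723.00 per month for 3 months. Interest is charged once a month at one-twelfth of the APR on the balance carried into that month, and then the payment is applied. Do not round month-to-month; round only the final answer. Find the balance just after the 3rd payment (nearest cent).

$11,114.02

Monthly rate r = 20%/12 = 1.66667% = 0.0166667.
Each month: B ← B·(1+r) − $723.00.
Month 1: interest $211.25; balance after payment $12,163.25.
Month 2: interest $202.72; balance after payment $11,642.97.
Month 3: interest $194.05; balance after payment $11,114.02.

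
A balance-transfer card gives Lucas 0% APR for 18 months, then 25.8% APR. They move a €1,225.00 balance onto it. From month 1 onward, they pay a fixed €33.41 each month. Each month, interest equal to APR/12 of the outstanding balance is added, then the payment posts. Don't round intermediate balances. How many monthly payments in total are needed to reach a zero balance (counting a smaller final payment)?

Promo months 1–18 at r₀ = 0%/12 = 0; months 19+ at r₁ = 25.8%/12 = 0.0215.
After month 18 (no interest yet): B = €1,225.00 − 18·€33.41 = €623.62.
Then at r₁ with €33.41/mo: n₂ = −ln(1 − r₁·B/P)/ln(1+r₁) ≈ 24.12 → 25 more payments.

43 payments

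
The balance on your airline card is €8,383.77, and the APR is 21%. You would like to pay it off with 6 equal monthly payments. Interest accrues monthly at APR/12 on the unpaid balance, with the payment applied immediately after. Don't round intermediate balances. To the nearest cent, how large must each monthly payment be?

€1,484.12

Monthly rate r = 21%/12 = 1.75% = 0.0175.
Level-payment amortization: P = B₀·r / (1 − (1+r)^(−n)) = 8383.77·0.0175 / (1 − 1.0175^(−6)).
Denominator 1 − (1+r)^(−6) = 0.0988574583.
P = 146.716 / 0.0988574583 ≈ 1484.12.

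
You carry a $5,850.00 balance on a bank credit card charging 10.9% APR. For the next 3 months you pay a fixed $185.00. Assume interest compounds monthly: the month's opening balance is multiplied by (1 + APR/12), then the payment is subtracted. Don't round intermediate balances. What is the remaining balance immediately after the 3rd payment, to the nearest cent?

$5,450.81

Monthly rate r = 10.9%/12 = 0.908333% = 0.00908333.
Each month: B ← B·(1+r) − $185.00.
Month 1: interest $53.14; balance after payment $5,718.14.
Month 2: interest $51.94; balance after payment $5,585.08.
Month 3: interest $50.73; balance after payment $5,450.81.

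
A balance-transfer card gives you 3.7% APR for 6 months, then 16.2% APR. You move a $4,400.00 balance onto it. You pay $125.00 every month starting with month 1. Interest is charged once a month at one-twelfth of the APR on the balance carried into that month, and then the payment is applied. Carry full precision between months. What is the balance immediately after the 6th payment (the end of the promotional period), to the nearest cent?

Promo months 1–6 at r₀ = 3.7%/12 = 0.00308333; months 7+ at r₁ = 16.2%/12 = 0.0135.
After month 6: iterate B ← B·(1+r₀) − $125.00 for 6 months → $3,726.22.

$3,726.22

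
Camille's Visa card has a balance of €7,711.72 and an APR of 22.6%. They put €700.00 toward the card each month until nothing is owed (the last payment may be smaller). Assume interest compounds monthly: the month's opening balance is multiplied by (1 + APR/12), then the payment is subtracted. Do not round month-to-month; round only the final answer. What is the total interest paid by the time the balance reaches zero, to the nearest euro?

€1,014

Monthly rate r = 22.6%/12 = 1.88333% = 0.0188333.
Payoff takes n = ⌈−ln(1 − rB₀/P)/ln(1+r)⌉ = ⌈12.463⌉ = 13 payments; the last is €325.84.
Total paid = 12·€700.00 + €325.84 = €8,725.84.
Total interest = total paid − principal = €8,725.84 − €7,711.72 = €1,014.12.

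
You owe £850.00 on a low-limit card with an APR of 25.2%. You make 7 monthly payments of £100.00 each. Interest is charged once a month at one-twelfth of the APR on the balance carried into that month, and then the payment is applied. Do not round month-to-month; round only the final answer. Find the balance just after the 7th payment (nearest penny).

£237.43

Monthly rate r = 25.2%/12 = 2.1% = 0.021.
Each month: B ← B·(1+r) − £100.00.
Month 1: interest £17.85; balance after payment £767.85.
Month 2: interest £16.12; balance after payment £683.97.
Month 3: interest £14.36; balance after payment £598.34.
Month 4: interest £12.57; balance after payment £510.90.
Month 5: interest £10.73; balance after payment £421.63.
Month 6: interest £8.85; balance after payment £330.49.
Month 7: interest £6.94; balance after payment £237.43.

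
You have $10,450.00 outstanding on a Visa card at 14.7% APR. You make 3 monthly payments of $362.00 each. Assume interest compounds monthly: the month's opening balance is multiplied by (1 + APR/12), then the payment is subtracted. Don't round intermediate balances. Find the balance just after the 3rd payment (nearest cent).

$9,739.40

Monthly rate r = 14.7%/12 = 1.225% = 0.01225.
Each month: B ← B·(1+r) − $362.00.
Month 1: interest $128.01; balance after payment $10,216.01.
Month 2: interest $125.15; balance after payment $9,979.16.
Month 3: interest $122.24; balance after payment $9,739.40.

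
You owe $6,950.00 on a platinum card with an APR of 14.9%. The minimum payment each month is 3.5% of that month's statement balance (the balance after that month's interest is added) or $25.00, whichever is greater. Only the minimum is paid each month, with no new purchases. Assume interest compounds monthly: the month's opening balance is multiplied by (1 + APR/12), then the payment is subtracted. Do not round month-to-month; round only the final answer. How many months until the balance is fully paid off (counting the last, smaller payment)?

134 months

Monthly rate r = 14.9%/12 = 1.24167% = 0.0124167.
While 3.5% of the post-interest balance exceeds $25.00, each month B ← (B·(1+r))·(1 − 0.035), i.e. B shrinks by the factor (1+r)·0.965 = 0.97698.
This holds for months 1–99. Entering month 100 the balance is $693.04; 3.5% of the post-interest balance is now below $25.00, so the flat $25.00 minimum applies from here.
From month 100 a fixed $25.00 at rate r clears $693.04 in 35 more payments. Total: 99 + 35 = 134 months.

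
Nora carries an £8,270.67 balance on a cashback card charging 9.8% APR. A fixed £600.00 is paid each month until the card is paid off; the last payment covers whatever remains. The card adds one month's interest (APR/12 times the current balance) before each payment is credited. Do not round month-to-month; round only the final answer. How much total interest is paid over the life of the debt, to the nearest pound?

Monthly rate r = 9.8%/12 = 0.816667% = 0.00816667.
Payoff takes n = ⌈−ln(1 − rB₀/P)/ln(1+r)⌉ = ⌈14.684⌉ = 15 payments; the last is £410.68.
Total paid = 14·£600.00 + £410.68 = £8,810.68.
Total interest = total paid − principal = £8,810.68 − £8,270.67 = £540.01.

£540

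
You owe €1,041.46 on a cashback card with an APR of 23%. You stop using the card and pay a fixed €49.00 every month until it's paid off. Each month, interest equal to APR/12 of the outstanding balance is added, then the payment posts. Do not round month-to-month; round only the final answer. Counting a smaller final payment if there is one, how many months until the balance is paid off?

28 months

Monthly rate r = 23%/12 = 1.91667% = 0.0191667.
Recurrence: B ← B·(1+r) − €49.00.
Month 1: interest €19.96; balance after payment €1,012.42.
Month 2: interest €19.40; balance after payment €982.83.
Closed form: n = −ln(1 − rB₀/P)/ln(1+r) = −ln(0.59263)/ln(1.01917) ≈ 27.558, so the balance reaches zero during payment 28.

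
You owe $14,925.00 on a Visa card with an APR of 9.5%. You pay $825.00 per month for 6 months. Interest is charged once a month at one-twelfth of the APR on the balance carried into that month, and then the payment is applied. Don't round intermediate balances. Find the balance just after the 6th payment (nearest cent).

Monthly rate r = 9.5%/12 = 0.791667% = 0.00791667.
Each month: B ← B·(1+r) − $825.00.
Month 1: interest $118.16; balance after payment $14,218.16.
Month 2: interest $112.56; balance after payment $13,505.72.
Month 3: interest $106.92; balance after payment $12,787.64.
Month 4: interest $101.24; balance after payment $12,063.87.
Month 5: interest $95.51; balance after payment $11,334.38.
Month 6: interest $89.73; balance after payment $10,599.11.

$10,599.11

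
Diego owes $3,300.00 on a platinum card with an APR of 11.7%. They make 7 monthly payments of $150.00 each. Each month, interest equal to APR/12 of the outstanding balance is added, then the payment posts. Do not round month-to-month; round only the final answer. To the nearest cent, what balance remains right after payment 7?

Monthly rate r = 11.7%/12 = 0.975% = 0.00975.
Each month: B ← B·(1+r) − $150.00.
Month 1: interest $32.17; balance after payment $3,182.18.
Month 2: interest $31.03; balance after payment $3,063.20.
Month 3: interest $29.87; balance after payment $2,943.07.
Month 4: interest $28.69; balance after payment $2,821.76.
Month 5: interest $27.51; balance after payment $2,699.27.
Month 6: interest $26.32; balance after payment $2,575.59.
Month 7: interest $25.11; balance after payment $2,450.70.

$2,450.70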